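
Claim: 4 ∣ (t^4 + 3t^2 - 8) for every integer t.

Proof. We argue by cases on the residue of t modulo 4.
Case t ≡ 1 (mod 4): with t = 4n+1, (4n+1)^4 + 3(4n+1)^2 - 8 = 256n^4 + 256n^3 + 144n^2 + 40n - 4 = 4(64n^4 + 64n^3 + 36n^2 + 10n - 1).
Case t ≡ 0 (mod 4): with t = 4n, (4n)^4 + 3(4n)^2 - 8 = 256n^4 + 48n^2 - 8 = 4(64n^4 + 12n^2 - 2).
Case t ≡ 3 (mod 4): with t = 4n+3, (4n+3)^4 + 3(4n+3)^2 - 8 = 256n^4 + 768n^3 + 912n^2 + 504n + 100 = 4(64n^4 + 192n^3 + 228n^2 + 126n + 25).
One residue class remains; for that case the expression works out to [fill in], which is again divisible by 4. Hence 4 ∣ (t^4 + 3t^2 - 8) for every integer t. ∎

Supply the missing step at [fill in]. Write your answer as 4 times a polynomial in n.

4(64n^4 + 128n^3 + 108n^2 + 44n + 5)

The residues treated are {1, 0, 3}, so the missing case is t ≡ 2 (mod 4); write t = 4n+2.
Then (4n+2)^4 + 3(4n+2)^2 - 8 = 256n^4 + 512n^3 + 432n^2 + 176n + 20 = 4(64n^4 + 128n^3 + 108n^2 + 44n + 5).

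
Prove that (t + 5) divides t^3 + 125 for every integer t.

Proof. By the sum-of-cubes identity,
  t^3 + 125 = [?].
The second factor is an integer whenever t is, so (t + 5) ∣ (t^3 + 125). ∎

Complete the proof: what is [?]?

(t + 5)(t^2 - 5t + 25)

a^3 + b^3 = (a + b)(a^2 - ab + b^2). With a = t, b = 5:
t^3 + 125 = (t + 5)(t^2 - 5t + 25).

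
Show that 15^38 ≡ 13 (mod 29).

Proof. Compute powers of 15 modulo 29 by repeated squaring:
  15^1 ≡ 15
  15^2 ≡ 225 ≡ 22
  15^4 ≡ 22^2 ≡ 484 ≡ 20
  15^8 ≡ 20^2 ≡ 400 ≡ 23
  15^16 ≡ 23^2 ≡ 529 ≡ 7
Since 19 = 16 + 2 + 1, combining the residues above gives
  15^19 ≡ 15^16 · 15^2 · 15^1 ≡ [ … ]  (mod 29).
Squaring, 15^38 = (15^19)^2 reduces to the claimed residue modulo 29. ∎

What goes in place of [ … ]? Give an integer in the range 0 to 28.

15^16 · 15^2 · 15^1 ≡ 7 · 22 · 15 = 2310.
2310 mod 29 = 19, so 15^19 ≡ 19 (mod 29).

19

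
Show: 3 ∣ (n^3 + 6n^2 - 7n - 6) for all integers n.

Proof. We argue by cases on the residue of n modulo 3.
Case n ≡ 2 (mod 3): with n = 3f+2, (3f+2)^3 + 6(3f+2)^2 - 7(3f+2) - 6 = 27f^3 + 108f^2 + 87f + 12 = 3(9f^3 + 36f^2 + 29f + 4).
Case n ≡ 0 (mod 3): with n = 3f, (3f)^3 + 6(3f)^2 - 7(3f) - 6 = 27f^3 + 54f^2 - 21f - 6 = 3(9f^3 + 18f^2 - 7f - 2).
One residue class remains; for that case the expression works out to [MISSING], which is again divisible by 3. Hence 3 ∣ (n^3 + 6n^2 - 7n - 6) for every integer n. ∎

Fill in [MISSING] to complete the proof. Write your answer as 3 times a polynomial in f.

3(9f^3 + 27f^2 + 8f - 2)

Only n ≡ 1 (mod 3) is unaccounted for. Put n = 3f+1:
(3f+1)^3 + 6(3f+1)^2 - 7(3f+1) - 6 expands to 27f^3 + 81f^2 + 24f - 6,
and factoring out 3 leaves 3(9f^3 + 27f^2 + 8f - 2).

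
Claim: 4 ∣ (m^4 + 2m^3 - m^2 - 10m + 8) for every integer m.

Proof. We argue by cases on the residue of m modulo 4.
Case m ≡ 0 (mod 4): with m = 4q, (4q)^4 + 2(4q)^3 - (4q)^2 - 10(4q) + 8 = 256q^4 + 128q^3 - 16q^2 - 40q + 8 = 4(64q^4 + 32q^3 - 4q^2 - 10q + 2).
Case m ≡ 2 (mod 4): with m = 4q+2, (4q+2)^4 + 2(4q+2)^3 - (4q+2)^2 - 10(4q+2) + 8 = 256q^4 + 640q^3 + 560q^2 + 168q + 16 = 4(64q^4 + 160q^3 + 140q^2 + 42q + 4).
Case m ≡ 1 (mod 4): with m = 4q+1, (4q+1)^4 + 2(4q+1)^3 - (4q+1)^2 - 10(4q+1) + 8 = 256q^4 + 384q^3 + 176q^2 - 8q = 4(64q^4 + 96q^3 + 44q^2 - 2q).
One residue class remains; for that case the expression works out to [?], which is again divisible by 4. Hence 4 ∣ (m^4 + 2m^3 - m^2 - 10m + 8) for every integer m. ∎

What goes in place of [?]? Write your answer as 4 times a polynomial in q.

4(64q^4 + 224q^3 + 284q^2 + 146q + 26)

Only m ≡ 3 (mod 4) is unaccounted for. Put m = 4q+3:
(4q+3)^4 + 2(4q+3)^3 - (4q+3)^2 - 10(4q+3) + 8 expands to 256q^4 + 896q^3 + 1136q^2 + 584q + 104,
and factoring out 4 leaves 4(64q^4 + 224q^3 + 284q^2 + 146q + 26).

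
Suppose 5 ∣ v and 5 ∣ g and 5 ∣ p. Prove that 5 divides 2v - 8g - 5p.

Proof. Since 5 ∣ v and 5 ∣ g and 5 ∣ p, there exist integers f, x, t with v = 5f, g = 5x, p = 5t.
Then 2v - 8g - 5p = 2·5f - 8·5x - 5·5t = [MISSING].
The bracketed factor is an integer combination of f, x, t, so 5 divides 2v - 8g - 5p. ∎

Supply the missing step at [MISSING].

5(2f - 5t - 8x)

Pull the common 5 out of every term: 2·5f - 8·5x - 5·5t = 5(2f - 5t - 8x).
2f - 5t - 8x is an integer, which exhibits the divisibility.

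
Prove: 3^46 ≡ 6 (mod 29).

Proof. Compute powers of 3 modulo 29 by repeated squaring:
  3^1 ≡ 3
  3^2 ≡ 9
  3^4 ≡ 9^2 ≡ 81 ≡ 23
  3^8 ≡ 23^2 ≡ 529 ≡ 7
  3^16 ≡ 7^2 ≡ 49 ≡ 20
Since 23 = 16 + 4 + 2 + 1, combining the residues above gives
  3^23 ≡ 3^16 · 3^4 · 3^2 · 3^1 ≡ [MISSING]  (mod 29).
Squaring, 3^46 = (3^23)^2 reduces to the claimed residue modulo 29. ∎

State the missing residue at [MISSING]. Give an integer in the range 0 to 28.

Multiply the listed residues: 20 · 23 · 9 · 3 = 460 → 4140 → 12420.
Reducing modulo 29: 12420 = 428·29 + 8, so 3^23 ≡ 8.

8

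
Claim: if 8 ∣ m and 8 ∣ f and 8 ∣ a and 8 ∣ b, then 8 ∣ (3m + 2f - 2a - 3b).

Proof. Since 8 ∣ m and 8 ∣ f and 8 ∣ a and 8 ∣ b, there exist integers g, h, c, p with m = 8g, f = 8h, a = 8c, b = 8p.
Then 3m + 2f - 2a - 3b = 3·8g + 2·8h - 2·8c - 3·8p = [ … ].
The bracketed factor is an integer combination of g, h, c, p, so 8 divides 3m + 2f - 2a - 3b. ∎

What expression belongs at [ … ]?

8(-2c + 3g + 2h - 3p)

Pull the common 8 out of every term: 3·8g + 2·8h - 2·8c - 3·8p = 8(-2c + 3g + 2h - 3p).
-2c + 3g + 2h - 3p is an integer, which exhibits the divisibility.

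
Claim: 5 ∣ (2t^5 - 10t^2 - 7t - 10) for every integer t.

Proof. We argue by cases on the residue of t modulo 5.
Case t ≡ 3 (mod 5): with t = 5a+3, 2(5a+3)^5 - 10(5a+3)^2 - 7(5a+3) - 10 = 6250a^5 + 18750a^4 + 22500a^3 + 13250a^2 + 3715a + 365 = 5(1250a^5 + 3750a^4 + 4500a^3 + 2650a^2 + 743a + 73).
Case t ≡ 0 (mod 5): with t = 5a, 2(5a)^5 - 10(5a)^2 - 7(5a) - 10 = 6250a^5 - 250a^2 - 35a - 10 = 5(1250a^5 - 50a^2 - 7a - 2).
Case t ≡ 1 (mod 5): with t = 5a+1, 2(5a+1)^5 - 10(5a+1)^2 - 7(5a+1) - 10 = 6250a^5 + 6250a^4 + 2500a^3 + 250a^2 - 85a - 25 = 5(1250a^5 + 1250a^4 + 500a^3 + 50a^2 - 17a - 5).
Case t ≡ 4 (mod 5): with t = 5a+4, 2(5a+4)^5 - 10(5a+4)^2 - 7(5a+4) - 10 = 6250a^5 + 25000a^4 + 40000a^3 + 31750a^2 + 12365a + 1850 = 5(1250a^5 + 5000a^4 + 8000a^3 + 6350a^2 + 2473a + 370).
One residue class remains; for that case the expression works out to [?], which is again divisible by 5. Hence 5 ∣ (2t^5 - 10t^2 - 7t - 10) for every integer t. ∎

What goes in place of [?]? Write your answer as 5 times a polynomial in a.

Only t ≡ 2 (mod 5) is unaccounted for. Put t = 5a+2:
2(5a+2)^5 - 10(5a+2)^2 - 7(5a+2) - 10 expands to 6250a^5 + 12500a^4 + 10000a^3 + 3750a^2 + 565a,
and factoring out 5 leaves 5(1250a^5 + 2500a^4 + 2000a^3 + 750a^2 + 113a).

5(1250a^5 + 2500a^4 + 2000a^3 + 750a^2 + 113a)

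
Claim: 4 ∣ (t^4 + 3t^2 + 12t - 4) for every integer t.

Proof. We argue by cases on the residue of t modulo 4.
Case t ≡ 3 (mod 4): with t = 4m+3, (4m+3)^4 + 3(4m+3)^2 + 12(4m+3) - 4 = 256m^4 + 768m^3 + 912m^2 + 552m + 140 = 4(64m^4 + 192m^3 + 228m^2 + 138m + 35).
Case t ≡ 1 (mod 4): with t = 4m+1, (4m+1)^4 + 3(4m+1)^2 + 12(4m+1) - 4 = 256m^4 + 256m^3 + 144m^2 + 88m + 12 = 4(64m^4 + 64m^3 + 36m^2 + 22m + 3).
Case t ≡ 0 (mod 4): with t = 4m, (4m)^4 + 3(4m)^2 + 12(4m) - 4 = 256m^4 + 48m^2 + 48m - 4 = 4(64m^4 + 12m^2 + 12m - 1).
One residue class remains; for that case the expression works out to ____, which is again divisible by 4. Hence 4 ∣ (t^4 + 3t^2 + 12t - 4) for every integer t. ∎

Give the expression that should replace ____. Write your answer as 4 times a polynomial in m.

Only t ≡ 2 (mod 4) is unaccounted for. Put t = 4m+2:
(4m+2)^4 + 3(4m+2)^2 + 12(4m+2) - 4 expands to 256m^4 + 512m^3 + 432m^2 + 224m + 48,
and factoring out 4 leaves 4(64m^4 + 128m^3 + 108m^2 + 56m + 12).

4(64m^4 + 128m^3 + 108m^2 + 56m + 12)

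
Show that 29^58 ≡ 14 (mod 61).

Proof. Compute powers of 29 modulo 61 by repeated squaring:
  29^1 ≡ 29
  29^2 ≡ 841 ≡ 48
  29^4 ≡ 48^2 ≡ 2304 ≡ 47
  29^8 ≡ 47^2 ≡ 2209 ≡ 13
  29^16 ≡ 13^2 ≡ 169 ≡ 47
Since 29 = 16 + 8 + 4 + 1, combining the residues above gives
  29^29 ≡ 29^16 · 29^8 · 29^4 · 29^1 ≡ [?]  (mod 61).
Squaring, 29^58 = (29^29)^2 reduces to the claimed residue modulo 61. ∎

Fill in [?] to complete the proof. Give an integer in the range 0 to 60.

21

29^16 · 29^8 · 29^4 · 29^1 ≡ 47 · 13 · 47 · 29 = 832793.
832793 mod 61 = 21, so 29^29 ≡ 21 (mod 61).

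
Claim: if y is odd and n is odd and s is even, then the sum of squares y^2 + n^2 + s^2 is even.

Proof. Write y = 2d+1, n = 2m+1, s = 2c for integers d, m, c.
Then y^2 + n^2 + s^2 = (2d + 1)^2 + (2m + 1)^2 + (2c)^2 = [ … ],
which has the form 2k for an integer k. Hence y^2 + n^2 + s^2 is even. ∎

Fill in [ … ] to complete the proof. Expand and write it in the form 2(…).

2(2c^2 + 2d^2 + 2d + 2m^2 + 2m + 1)

(2d + 1)^2 + (2m + 1)^2 + (2c)^2 = 4c^2 + 4d^2 + 4d + 4m^2 + 4m + 2
= 2(2c^2 + 2d^2 + 2d + 2m^2 + 2m + 1).
Since 2c^2 + 2d^2 + 2d + 2m^2 + 2m + 1 is an integer, the sum of squares is of the form 2k for an integer k.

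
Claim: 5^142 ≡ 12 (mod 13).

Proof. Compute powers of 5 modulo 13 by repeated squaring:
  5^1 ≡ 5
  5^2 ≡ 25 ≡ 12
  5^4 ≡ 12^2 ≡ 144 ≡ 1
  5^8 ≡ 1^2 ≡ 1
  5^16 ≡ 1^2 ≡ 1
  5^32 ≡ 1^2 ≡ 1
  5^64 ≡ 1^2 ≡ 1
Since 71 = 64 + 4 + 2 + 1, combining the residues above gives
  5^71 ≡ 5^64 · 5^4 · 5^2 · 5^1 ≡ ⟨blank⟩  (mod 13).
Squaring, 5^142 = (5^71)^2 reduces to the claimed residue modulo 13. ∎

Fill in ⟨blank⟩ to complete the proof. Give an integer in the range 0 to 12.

5^64 · 5^4 · 5^2 · 5^1 ≡ 1 · 1 · 12 · 5 = 60.
60 mod 13 = 8, so 5^71 ≡ 8 (mod 13).

8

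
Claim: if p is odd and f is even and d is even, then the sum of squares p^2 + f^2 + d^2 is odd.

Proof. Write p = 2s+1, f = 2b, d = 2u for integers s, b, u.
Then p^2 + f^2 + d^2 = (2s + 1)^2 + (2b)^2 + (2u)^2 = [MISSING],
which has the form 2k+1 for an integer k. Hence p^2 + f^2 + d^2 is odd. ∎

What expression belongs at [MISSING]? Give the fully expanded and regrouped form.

Expanding: (2s + 1)^2 + (2b)^2 + (2u)^2 = 4b^2 + 4s^2 + 4s + 4u^2 + 1.
Every term except the constant is even, so this is 2(2b^2 + 2s^2 + 2s + 2u^2) + 1,
and 2b^2 + 2s^2 + 2s + 2u^2 ∈ ℤ gives the required form.

2(2b^2 + 2s^2 + 2s + 2u^2) + 1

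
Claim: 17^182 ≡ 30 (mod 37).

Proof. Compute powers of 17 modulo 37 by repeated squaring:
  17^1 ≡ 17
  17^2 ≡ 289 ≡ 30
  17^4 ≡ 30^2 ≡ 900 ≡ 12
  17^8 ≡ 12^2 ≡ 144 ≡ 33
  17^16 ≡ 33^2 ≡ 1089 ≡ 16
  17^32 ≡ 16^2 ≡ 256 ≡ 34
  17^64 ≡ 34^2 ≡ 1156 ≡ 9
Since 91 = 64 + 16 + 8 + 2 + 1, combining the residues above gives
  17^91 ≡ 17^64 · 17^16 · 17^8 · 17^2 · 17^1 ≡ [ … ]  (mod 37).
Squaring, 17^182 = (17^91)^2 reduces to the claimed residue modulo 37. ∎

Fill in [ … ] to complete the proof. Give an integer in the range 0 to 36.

Multiply the listed residues: 9 · 16 · 33 · 30 · 17 = 144 → 4752 → 142560 → 2423520.
Reducing modulo 37: 2423520 = 65500·37 + 20, so 17^91 ≡ 20.

20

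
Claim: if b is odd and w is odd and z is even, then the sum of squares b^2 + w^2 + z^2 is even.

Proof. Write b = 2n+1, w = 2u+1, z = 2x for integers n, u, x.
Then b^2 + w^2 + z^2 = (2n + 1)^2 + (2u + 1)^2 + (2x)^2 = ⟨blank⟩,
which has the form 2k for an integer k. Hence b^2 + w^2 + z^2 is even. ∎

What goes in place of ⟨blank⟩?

Expanding: (2n + 1)^2 + (2u + 1)^2 + (2x)^2 = 4n^2 + 4n + 4u^2 + 4u + 4x^2 + 2.
Every term is even; pulling out the factor of 2 gives 2(2n^2 + 2n + 2u^2 + 2u + 2x^2 + 1).

2(2n^2 + 2n + 2u^2 + 2u + 2x^2 + 1)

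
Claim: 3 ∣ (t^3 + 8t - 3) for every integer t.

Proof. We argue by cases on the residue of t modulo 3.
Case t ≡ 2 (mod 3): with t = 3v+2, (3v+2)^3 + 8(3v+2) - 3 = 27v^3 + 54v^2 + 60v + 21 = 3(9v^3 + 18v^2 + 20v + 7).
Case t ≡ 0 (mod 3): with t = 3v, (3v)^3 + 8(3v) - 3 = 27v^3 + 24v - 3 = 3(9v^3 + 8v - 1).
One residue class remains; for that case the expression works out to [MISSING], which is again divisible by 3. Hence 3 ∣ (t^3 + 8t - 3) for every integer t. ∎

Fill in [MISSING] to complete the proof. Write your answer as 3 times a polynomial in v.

The residues treated are {2, 0}, so the missing case is t ≡ 1 (mod 3); write t = 3v+1.
Then (3v+1)^3 + 8(3v+1) - 3 = 27v^3 + 27v^2 + 33v + 6 = 3(9v^3 + 9v^2 + 11v + 2).

3(9v^3 + 9v^2 + 11v + 2)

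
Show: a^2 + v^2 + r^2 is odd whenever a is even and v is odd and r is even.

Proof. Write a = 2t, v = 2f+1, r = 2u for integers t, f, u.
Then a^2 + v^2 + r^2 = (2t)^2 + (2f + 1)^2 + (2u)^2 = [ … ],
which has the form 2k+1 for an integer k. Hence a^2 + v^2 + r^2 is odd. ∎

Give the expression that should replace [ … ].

2(2f^2 + 2f + 2t^2 + 2u^2) + 1

Expanding: (2t)^2 + (2f + 1)^2 + (2u)^2 = 4f^2 + 4f + 4t^2 + 4u^2 + 1.
Every term except the constant is even, so this is 2(2f^2 + 2f + 2t^2 + 2u^2) + 1,
and 2f^2 + 2f + 2t^2 + 2u^2 ∈ ℤ gives the required form.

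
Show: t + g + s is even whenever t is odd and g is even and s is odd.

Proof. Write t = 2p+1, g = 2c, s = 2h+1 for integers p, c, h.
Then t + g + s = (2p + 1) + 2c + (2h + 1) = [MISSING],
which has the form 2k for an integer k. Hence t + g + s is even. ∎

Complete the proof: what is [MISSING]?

(2p + 1) + 2c + (2h + 1) = 2c + 2h + 2p + 2
= 2(c + h + p + 1).
Since c + h + p + 1 is an integer, the sum is of the form 2k for an integer k.

2(c + h + p + 1)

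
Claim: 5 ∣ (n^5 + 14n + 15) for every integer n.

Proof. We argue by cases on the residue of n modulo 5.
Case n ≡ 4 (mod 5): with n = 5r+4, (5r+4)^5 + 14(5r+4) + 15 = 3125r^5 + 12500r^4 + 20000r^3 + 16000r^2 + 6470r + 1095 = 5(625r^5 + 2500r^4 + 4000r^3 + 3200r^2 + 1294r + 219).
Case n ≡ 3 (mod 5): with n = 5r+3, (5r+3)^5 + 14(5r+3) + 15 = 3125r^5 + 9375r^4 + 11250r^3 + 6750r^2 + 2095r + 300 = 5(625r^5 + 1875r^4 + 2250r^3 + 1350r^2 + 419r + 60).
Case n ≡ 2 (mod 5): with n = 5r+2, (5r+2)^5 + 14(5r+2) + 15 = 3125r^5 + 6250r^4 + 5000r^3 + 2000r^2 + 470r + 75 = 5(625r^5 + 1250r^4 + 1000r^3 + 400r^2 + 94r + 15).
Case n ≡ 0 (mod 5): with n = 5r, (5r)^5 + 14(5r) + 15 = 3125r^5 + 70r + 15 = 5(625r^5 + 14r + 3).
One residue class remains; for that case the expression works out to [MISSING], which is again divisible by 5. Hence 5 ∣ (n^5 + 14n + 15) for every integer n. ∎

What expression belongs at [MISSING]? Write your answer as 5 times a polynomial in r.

The residues treated are {4, 3, 2, 0}, so the missing case is n ≡ 1 (mod 5); write n = 5r+1.
Then (5r+1)^5 + 14(5r+1) + 15 = 3125r^5 + 3125r^4 + 1250r^3 + 250r^2 + 95r + 30 = 5(625r^5 + 625r^4 + 250r^3 + 50r^2 + 19r + 6).

5(625r^5 + 625r^4 + 250r^3 + 50r^2 + 19r + 6)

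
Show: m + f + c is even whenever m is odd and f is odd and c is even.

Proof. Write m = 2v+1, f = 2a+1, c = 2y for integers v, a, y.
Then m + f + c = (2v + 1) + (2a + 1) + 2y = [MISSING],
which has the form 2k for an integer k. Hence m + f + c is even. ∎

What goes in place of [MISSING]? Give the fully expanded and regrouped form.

Expanding: (2v + 1) + (2a + 1) + 2y = 2a + 2v + 2y + 2.
Every term is even; pulling out the factor of 2 gives 2(a + v + y + 1).

2(a + v + y + 1)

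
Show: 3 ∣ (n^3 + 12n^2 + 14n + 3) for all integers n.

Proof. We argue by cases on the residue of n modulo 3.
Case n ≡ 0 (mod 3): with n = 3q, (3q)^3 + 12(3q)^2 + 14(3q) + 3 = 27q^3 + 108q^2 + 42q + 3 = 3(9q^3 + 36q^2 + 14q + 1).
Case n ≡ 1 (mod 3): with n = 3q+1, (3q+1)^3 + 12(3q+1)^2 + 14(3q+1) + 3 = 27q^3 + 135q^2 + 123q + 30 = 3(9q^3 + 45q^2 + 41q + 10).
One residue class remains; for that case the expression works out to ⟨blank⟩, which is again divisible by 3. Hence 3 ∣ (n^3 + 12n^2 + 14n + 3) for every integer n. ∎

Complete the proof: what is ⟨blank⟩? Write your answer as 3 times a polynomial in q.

3(9q^3 + 54q^2 + 74q + 29)

Only n ≡ 2 (mod 3) is unaccounted for. Put n = 3q+2:
(3q+2)^3 + 12(3q+2)^2 + 14(3q+2) + 3 expands to 27q^3 + 162q^2 + 222q + 87,
and factoring out 3 leaves 3(9q^3 + 54q^2 + 74q + 29).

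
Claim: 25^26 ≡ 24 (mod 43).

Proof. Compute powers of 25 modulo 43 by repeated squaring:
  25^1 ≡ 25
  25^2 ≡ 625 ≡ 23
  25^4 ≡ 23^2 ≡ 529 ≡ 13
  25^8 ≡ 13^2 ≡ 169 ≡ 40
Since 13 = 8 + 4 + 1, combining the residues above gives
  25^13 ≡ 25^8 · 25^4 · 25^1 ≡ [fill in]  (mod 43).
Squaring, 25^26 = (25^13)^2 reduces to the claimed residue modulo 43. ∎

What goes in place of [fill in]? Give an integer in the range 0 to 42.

25^8 · 25^4 · 25^1 ≡ 40 · 13 · 25 = 13000.
13000 mod 43 = 14, so 25^13 ≡ 14 (mod 43).

14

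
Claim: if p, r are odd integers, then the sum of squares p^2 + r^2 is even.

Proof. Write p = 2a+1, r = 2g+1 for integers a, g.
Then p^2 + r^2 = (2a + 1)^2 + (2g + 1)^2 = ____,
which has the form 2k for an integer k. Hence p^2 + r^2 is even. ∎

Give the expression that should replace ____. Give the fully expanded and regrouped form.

2(2a^2 + 2a + 2g^2 + 2g + 1)

(2a + 1)^2 + (2g + 1)^2 = 4a^2 + 4a + 4g^2 + 4g + 2
= 2(2a^2 + 2a + 2g^2 + 2g + 1).
Since 2a^2 + 2a + 2g^2 + 2g + 1 is an integer, the sum of squares is of the form 2k for an integer k.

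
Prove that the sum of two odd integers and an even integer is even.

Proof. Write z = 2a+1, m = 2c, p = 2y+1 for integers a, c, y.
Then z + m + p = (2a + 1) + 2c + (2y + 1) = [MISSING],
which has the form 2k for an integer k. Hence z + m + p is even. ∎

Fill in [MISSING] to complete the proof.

(2a + 1) + 2c + (2y + 1) = 2a + 2c + 2y + 2
= 2(a + c + y + 1).
Since a + c + y + 1 is an integer, the sum is of the form 2k for an integer k.

2(a + c + y + 1)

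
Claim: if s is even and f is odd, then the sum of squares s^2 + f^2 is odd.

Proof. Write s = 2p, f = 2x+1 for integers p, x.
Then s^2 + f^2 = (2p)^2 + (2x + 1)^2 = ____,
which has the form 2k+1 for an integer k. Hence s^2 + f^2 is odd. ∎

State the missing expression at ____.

2(2p^2 + 2x^2 + 2x) + 1

(2p)^2 + (2x + 1)^2 = 4p^2 + 4x^2 + 4x + 1
= 2(2p^2 + 2x^2 + 2x) + 1.
Since 2p^2 + 2x^2 + 2x is an integer, the sum of squares is of the form 2k+1 for an integer k.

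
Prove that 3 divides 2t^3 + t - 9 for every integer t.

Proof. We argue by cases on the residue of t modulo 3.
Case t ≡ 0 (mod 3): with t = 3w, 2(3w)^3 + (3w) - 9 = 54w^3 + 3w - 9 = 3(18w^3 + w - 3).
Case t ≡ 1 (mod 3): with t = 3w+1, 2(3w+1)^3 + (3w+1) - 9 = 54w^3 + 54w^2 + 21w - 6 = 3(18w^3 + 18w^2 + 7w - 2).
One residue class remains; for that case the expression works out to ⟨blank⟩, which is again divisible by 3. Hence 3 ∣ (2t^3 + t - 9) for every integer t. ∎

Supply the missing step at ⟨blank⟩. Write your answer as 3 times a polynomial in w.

3(18w^3 + 36w^2 + 25w + 3)

Only t ≡ 2 (mod 3) is unaccounted for. Put t = 3w+2:
2(3w+2)^3 + (3w+2) - 9 expands to 54w^3 + 108w^2 + 75w + 9,
and factoring out 3 leaves 3(18w^3 + 36w^2 + 25w + 3).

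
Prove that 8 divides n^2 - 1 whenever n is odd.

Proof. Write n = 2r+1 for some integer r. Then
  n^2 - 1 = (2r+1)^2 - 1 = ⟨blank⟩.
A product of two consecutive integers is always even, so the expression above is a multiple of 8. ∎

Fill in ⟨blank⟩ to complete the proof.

(2r+1)^2 - 1 = 4r^2 + 4r + 1 - 1 = 4r^2 + 4r = 4r(r+1).
Since r and r+1 are consecutive, r(r+1) is even, and 4·(even) is a multiple of 8.

4r(r + 1)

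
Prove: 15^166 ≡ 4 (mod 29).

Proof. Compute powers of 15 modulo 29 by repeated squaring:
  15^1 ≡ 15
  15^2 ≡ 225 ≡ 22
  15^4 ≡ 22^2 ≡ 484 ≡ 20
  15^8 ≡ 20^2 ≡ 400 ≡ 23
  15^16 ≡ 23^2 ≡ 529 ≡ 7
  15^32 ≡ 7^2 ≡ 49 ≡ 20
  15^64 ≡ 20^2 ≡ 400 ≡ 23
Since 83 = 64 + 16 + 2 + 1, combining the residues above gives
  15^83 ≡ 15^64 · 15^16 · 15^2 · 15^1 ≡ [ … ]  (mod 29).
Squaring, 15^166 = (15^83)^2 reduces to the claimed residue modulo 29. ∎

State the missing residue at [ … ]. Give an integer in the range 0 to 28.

Multiply the listed residues: 23 · 7 · 22 · 15 = 161 → 3542 → 53130.
Reducing modulo 29: 53130 = 1832·29 + 2, so 15^83 ≡ 2.

2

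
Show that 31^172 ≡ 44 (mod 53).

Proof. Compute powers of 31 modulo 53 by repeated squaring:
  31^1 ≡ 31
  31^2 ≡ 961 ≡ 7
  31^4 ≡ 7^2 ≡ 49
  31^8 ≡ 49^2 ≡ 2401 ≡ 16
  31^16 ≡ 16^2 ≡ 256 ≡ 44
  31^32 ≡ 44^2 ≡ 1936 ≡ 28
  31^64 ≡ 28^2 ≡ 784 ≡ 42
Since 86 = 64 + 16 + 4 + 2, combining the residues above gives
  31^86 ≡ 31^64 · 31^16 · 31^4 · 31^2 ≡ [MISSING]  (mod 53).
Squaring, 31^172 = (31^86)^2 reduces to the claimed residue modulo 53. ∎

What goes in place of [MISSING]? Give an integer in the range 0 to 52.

31^64 · 31^16 · 31^4 · 31^2 ≡ 42 · 44 · 49 · 7 = 633864.
633864 mod 53 = 37, so 31^86 ≡ 37 (mod 53).

37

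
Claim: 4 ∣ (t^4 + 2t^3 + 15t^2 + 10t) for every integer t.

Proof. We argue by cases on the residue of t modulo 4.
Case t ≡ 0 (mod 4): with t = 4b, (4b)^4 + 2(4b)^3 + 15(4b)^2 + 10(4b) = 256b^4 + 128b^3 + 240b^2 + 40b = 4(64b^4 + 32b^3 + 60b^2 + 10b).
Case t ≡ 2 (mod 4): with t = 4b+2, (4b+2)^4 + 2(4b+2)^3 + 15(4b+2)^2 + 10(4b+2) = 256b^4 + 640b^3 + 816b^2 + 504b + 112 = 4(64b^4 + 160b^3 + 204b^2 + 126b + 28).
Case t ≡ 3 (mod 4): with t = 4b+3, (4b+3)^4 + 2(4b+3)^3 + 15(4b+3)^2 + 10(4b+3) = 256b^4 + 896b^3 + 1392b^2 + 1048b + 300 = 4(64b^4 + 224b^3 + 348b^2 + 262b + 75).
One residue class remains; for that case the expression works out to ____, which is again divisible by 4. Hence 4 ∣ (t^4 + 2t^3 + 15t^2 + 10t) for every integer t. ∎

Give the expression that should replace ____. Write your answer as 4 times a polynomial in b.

4(64b^4 + 96b^3 + 108b^2 + 50b + 7)

Only t ≡ 1 (mod 4) is unaccounted for. Put t = 4b+1:
(4b+1)^4 + 2(4b+1)^3 + 15(4b+1)^2 + 10(4b+1) expands to 256b^4 + 384b^3 + 432b^2 + 200b + 28,
and factoring out 4 leaves 4(64b^4 + 96b^3 + 108b^2 + 50b + 7).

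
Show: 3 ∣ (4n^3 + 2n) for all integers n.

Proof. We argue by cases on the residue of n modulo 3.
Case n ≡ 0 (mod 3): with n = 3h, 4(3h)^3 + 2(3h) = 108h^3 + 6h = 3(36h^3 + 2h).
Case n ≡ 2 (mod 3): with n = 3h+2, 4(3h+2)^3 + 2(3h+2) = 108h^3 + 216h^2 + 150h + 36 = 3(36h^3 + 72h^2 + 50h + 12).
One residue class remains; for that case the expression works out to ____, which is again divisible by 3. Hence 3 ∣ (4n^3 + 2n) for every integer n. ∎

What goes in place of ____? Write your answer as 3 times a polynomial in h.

The residues treated are {0, 2}, so the missing case is n ≡ 1 (mod 3); write n = 3h+1.
Then 4(3h+1)^3 + 2(3h+1) = 108h^3 + 108h^2 + 42h + 6 = 3(36h^3 + 36h^2 + 14h + 2).

3(36h^3 + 36h^2 + 14h + 2)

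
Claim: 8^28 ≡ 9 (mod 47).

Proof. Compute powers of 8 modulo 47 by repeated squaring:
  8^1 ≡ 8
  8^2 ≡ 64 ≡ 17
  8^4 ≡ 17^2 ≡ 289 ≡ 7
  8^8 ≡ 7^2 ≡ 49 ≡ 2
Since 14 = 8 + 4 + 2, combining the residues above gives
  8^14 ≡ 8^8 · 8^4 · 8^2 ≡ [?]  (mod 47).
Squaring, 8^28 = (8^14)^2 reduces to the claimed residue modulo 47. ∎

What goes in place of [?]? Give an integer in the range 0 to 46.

3

Multiply the listed residues: 2 · 7 · 17 = 14 → 238.
Reducing modulo 47: 238 = 5·47 + 3, so 8^14 ≡ 3.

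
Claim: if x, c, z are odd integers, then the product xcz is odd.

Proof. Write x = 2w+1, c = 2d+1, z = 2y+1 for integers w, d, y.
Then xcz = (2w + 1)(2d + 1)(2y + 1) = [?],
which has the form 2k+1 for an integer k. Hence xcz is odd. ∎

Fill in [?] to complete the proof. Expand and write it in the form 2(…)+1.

(2w + 1)(2d + 1)(2y + 1) = 8dwy + 4dw + 4dy + 2d + 4wy + 2w + 2y + 1
= 2(4dwy + 2dw + 2dy + d + 2wy + w + y) + 1.
Since 4dwy + 2dw + 2dy + d + 2wy + w + y is an integer, the product is of the form 2k+1 for an integer k.

2(4dwy + 2dw + 2dy + d + 2wy + w + y) + 1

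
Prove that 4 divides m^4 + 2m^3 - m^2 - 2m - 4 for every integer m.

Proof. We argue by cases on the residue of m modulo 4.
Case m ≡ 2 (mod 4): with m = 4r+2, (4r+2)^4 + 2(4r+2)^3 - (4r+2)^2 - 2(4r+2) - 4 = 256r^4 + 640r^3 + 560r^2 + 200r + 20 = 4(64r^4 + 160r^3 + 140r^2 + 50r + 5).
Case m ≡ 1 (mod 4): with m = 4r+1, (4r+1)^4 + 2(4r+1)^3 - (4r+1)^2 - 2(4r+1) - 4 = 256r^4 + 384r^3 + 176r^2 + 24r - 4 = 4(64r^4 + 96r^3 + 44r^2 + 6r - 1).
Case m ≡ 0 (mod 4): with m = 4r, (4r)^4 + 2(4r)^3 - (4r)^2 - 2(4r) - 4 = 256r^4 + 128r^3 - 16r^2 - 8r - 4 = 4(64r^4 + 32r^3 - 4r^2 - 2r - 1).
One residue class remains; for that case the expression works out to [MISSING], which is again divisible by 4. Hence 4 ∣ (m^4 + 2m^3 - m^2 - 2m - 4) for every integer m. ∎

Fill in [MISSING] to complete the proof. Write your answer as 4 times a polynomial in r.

4(64r^4 + 224r^3 + 284r^2 + 154r + 29)

Only m ≡ 3 (mod 4) is unaccounted for. Put m = 4r+3:
(4r+3)^4 + 2(4r+3)^3 - (4r+3)^2 - 2(4r+3) - 4 expands to 256r^4 + 896r^3 + 1136r^2 + 616r + 116,
and factoring out 4 leaves 4(64r^4 + 224r^3 + 284r^2 + 154r + 29).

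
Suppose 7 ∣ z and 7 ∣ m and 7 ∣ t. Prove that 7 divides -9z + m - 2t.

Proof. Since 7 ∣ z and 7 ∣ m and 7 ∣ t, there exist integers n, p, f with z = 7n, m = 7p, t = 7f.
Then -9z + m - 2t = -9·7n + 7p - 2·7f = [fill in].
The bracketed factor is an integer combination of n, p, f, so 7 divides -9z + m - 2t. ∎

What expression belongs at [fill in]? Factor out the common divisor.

7(-2f - 9n + p)

Each term has a factor of 7: -9·7n + 7p - 2·7f = 7·(-2f - 9n + p).
Since -2f - 9n + p is an integer, 7 ∣ (-9z + m - 2t).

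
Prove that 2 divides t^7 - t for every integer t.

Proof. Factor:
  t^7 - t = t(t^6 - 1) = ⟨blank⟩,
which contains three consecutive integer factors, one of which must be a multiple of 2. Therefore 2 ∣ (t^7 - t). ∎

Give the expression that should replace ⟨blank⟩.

t^6 - 1 = (t^2 - 1)(t^4 + t^2 + 1), and t^2 - 1 = (t-1)(t+1).
So t(t^6 - 1) = (t - 1)t(t + 1)(t^4 + t^2 + 1).

(t - 1)t(t + 1)(t^4 + t^2 + 1)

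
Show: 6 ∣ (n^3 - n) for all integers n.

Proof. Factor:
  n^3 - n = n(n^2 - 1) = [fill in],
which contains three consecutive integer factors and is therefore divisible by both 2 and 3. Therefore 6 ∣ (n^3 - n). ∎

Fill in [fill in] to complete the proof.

n(n^2 - 1) = n(n - 1)(n + 1) = (n - 1)n(n + 1).
These three factors are consecutive integers, so their product is divisible by 6.

(n - 1)n(n + 1)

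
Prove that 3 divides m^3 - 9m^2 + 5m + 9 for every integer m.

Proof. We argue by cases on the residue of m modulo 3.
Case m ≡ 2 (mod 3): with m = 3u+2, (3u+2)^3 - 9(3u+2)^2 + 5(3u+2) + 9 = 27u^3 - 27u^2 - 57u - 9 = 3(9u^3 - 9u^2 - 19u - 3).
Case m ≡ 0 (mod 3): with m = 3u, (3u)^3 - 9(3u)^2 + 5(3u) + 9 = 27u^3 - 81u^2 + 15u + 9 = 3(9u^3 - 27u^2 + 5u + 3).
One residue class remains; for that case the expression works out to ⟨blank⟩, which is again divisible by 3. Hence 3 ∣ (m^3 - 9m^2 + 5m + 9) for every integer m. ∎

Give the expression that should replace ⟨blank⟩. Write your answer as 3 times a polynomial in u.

3(9u^3 - 18u^2 - 10u + 2)

The residues treated are {2, 0}, so the missing case is m ≡ 1 (mod 3); write m = 3u+1.
Then (3u+1)^3 - 9(3u+1)^2 + 5(3u+1) + 9 = 27u^3 - 54u^2 - 30u + 6 = 3(9u^3 - 18u^2 - 10u + 2).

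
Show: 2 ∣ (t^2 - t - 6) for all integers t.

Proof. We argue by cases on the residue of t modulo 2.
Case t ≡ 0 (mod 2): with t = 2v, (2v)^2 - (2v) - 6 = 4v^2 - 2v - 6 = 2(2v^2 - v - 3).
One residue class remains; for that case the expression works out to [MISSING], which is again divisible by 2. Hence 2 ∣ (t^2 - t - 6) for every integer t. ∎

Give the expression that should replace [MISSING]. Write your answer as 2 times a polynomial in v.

Only t ≡ 1 (mod 2) is unaccounted for. Put t = 2v+1:
(2v+1)^2 - (2v+1) - 6 expands to 4v^2 + 2v - 6,
and factoring out 2 leaves 2(2v^2 + v - 3).

2(2v^2 + v - 3)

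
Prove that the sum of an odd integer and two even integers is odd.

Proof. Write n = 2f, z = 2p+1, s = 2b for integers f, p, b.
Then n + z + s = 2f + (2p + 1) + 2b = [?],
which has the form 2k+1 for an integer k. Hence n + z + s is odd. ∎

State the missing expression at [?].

Expanding: 2f + (2p + 1) + 2b = 2b + 2f + 2p + 1.
Every term except the constant is even, so this is 2(b + f + p) + 1,
and b + f + p ∈ ℤ gives the required form.

2(b + f + p) + 1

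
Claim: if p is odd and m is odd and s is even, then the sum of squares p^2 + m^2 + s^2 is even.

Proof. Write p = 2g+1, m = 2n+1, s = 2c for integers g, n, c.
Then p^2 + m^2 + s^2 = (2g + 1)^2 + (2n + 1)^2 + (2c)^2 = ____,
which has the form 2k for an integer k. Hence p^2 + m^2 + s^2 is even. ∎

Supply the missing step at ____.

(2g + 1)^2 + (2n + 1)^2 + (2c)^2 = 4c^2 + 4g^2 + 4g + 4n^2 + 4n + 2
= 2(2c^2 + 2g^2 + 2g + 2n^2 + 2n + 1).
Since 2c^2 + 2g^2 + 2g + 2n^2 + 2n + 1 is an integer, the sum of squares is of the form 2k for an integer k.

2(2c^2 + 2g^2 + 2g + 2n^2 + 2n + 1)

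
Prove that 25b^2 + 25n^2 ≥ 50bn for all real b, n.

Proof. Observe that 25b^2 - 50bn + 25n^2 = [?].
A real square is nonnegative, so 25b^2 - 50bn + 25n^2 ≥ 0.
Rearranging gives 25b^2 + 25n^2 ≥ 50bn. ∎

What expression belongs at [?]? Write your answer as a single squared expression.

25b^2 - 50bn + 25n^2 is a perfect-square trinomial: the outer terms are (5b)^2 and (5n)^2, and the cross term is -2·5b·5n.
So 25b^2 - 50bn + 25n^2 = (5b - 5n)^2 ≥ 0.

(5b - 5n)^2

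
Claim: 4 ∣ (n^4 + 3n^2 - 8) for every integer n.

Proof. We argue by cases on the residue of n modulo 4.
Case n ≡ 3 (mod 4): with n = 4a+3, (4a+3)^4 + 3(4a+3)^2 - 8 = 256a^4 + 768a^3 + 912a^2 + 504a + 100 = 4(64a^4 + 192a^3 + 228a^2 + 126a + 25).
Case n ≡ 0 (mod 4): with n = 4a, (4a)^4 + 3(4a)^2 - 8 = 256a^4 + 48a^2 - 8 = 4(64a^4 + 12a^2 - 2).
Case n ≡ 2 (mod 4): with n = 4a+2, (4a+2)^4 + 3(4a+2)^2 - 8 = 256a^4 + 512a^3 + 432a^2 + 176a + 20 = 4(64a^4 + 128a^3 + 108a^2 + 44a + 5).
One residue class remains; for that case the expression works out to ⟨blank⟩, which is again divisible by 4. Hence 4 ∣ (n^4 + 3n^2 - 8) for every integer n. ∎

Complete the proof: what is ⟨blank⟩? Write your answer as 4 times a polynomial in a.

4(64a^4 + 64a^3 + 36a^2 + 10a - 1)

The residues treated are {3, 0, 2}, so the missing case is n ≡ 1 (mod 4); write n = 4a+1.
Then (4a+1)^4 + 3(4a+1)^2 - 8 = 256a^4 + 256a^3 + 144a^2 + 40a - 4 = 4(64a^4 + 64a^3 + 36a^2 + 10a - 1).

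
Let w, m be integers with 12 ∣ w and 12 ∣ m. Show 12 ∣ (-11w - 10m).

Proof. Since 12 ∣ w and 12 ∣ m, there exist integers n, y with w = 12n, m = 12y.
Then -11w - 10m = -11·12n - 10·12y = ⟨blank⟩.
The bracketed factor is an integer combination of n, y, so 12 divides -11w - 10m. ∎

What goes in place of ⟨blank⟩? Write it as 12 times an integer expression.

Each term has a factor of 12: -11·12n - 10·12y = 12·(-11n - 10y).
Since -11n - 10y is an integer, 12 ∣ (-11w - 10m).

12(-11n - 10y)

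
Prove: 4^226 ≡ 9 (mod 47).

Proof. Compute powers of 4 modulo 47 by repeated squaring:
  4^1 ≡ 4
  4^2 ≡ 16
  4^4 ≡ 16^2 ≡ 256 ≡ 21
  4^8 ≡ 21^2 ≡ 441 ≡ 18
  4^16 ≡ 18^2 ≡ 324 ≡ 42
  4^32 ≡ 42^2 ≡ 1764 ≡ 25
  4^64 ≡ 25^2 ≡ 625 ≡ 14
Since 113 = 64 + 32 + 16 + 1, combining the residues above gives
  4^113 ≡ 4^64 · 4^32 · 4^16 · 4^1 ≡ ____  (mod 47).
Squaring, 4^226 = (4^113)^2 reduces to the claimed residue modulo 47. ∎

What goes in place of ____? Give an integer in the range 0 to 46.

3

4^64 · 4^32 · 4^16 · 4^1 ≡ 14 · 25 · 42 · 4 = 58800.
58800 mod 47 = 3, so 4^113 ≡ 3 (mod 47).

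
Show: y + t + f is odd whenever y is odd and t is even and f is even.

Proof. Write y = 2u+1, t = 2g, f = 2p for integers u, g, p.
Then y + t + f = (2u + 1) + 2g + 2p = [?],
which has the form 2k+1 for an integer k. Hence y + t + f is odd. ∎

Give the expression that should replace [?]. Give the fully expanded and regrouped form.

2(g + p + u) + 1

Expanding: (2u + 1) + 2g + 2p = 2g + 2p + 2u + 1.
Every term except the constant is even, so this is 2(g + p + u) + 1,
and g + p + u ∈ ℤ gives the required form.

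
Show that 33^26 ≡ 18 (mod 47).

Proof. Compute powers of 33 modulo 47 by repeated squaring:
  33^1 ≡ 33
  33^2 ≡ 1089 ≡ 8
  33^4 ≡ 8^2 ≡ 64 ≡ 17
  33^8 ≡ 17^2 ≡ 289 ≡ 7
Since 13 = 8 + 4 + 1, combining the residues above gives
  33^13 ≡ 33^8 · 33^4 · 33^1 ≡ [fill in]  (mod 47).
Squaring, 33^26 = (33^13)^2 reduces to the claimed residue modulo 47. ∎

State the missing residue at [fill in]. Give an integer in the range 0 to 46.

Multiply the listed residues: 7 · 17 · 33 = 119 → 3927.
Reducing modulo 47: 3927 = 83·47 + 26, so 33^13 ≡ 26.

26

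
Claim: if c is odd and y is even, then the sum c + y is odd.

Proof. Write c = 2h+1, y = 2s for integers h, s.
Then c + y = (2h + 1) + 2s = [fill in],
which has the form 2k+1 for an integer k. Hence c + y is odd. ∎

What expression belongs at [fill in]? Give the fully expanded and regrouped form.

Expanding: (2h + 1) + 2s = 2h + 2s + 1.
Every term except the constant is even, so this is 2(h + s) + 1,
and h + s ∈ ℤ gives the required form.

2(h + s) + 1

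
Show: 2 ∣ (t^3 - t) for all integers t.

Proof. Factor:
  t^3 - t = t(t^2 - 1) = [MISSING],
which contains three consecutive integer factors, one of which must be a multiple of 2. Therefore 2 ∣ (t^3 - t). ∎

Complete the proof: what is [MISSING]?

t(t^2 - 1) = t(t - 1)(t + 1) = (t - 1)t(t + 1).
These three factors are consecutive integers, so their product is divisible by 2.

(t - 1)t(t + 1)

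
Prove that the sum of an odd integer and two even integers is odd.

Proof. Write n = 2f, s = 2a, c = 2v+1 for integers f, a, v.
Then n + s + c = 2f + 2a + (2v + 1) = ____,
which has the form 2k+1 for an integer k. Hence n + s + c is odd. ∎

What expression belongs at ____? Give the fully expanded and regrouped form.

2(a + f + v) + 1

2f + 2a + (2v + 1) = 2a + 2f + 2v + 1
= 2(a + f + v) + 1.
Since a + f + v is an integer, the sum is of the form 2k+1 for an integer k.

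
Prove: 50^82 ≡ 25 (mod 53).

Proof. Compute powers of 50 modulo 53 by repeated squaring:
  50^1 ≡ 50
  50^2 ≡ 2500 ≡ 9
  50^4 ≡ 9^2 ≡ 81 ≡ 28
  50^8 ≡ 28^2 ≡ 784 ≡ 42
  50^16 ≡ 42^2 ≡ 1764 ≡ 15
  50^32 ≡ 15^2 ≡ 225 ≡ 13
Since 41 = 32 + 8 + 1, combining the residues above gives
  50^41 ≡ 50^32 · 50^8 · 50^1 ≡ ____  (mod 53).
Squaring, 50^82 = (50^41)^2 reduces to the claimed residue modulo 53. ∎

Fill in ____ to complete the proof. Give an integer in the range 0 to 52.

5

Multiply the listed residues: 13 · 42 · 50 = 546 → 27300.
Reducing modulo 53: 27300 = 515·53 + 5, so 50^41 ≡ 5.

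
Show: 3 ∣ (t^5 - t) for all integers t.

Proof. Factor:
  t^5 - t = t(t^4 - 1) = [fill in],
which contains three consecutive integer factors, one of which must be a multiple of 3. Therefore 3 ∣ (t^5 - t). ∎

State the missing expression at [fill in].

(t - 1)t(t + 1)(t^2 + 1)

t^4 - 1 = (t^2 - 1)(t^2 + 1), and t^2 - 1 = (t-1)(t+1).
So t(t^4 - 1) = (t - 1)t(t + 1)(t^2 + 1).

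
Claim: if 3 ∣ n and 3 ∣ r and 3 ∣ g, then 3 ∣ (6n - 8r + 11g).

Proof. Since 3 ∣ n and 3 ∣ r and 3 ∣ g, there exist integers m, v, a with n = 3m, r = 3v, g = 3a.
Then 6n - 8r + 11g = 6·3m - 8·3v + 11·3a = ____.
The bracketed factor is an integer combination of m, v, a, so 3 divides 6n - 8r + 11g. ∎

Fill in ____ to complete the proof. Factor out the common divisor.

3(11a + 6m - 8v)

Each term has a factor of 3: 6·3m - 8·3v + 11·3a = 3·(11a + 6m - 8v).
Since 11a + 6m - 8v is an integer, 3 ∣ (6n - 8r + 11g).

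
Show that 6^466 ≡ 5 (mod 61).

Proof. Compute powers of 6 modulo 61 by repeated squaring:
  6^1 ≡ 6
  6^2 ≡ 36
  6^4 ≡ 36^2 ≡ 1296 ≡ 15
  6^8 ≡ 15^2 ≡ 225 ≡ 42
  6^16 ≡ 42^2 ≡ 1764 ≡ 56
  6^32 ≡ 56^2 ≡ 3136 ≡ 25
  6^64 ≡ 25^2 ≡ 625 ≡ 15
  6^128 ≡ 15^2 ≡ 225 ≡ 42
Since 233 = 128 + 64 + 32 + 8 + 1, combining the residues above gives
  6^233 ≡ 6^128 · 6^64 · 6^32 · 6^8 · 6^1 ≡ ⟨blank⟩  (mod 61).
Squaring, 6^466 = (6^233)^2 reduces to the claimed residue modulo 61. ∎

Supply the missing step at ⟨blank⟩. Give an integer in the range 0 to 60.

35

Multiply the listed residues: 42 · 15 · 25 · 42 · 6 = 630 → 15750 → 661500 → 3969000.
Reducing modulo 61: 3969000 = 65065·61 + 35, so 6^233 ≡ 35.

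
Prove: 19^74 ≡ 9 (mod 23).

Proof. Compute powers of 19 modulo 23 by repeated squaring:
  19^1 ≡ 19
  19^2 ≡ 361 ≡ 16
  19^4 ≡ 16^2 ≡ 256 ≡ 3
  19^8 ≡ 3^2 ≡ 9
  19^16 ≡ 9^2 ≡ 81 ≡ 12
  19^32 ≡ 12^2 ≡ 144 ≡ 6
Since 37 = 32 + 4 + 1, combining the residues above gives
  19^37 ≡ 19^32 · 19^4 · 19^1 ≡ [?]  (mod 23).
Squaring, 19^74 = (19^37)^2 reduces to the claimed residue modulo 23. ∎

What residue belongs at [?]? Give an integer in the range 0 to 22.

Multiply the listed residues: 6 · 3 · 19 = 18 → 342.
Reducing modulo 23: 342 = 14·23 + 20, so 19^37 ≡ 20.

20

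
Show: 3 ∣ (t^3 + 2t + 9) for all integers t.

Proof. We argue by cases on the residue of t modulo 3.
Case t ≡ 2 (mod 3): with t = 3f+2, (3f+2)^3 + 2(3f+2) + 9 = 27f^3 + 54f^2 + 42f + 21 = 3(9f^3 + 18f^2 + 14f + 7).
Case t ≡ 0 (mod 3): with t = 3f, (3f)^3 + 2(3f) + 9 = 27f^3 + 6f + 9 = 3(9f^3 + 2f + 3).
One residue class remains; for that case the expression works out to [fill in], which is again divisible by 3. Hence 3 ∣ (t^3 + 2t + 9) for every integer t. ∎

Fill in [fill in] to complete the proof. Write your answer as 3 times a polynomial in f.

The residues treated are {2, 0}, so the missing case is t ≡ 1 (mod 3); write t = 3f+1.
Then (3f+1)^3 + 2(3f+1) + 9 = 27f^3 + 27f^2 + 15f + 12 = 3(9f^3 + 9f^2 + 5f + 4).

3(9f^3 + 9f^2 + 5f + 4)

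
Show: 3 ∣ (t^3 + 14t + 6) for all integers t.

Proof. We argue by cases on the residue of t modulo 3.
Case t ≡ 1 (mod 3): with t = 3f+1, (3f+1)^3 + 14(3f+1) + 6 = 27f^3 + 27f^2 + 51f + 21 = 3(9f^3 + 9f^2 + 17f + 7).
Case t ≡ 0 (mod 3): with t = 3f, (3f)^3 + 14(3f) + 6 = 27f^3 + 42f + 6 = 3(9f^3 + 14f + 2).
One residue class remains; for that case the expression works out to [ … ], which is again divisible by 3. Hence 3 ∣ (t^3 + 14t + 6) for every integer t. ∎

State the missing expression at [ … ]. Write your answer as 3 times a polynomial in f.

3(9f^3 + 18f^2 + 26f + 14)

The residues treated are {1, 0}, so the missing case is t ≡ 2 (mod 3); write t = 3f+2.
Then (3f+2)^3 + 14(3f+2) + 6 = 27f^3 + 54f^2 + 78f + 42 = 3(9f^3 + 18f^2 + 26f + 14).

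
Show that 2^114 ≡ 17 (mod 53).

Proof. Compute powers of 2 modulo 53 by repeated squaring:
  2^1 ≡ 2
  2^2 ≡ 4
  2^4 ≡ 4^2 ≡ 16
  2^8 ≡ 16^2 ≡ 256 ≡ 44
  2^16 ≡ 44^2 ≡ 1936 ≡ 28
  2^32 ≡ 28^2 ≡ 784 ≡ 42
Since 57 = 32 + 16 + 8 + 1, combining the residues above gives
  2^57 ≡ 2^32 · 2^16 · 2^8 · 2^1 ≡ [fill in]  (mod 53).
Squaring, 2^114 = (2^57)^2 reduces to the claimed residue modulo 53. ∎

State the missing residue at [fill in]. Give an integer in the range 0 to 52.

32

2^32 · 2^16 · 2^8 · 2^1 ≡ 42 · 28 · 44 · 2 = 103488.
103488 mod 53 = 32, so 2^57 ≡ 32 (mod 53).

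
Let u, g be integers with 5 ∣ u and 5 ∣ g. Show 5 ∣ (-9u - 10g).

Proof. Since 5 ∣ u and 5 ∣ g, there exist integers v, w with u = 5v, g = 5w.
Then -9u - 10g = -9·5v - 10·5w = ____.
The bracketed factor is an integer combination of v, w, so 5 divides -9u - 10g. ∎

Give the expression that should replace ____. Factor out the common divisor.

Each term has a factor of 5: -9·5v - 10·5w = 5·(-9v - 10w).
Since -9v - 10w is an integer, 5 ∣ (-9u - 10g).

5(-9v - 10w)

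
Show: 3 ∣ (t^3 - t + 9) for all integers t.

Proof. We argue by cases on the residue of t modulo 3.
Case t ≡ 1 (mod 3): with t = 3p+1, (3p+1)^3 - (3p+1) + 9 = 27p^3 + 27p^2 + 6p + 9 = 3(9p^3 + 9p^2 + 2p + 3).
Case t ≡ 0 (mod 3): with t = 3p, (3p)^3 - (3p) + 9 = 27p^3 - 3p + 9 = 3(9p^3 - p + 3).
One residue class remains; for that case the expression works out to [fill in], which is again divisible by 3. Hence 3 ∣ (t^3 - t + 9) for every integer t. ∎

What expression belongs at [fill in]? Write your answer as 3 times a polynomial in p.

3(9p^3 + 18p^2 + 11p + 5)

Only t ≡ 2 (mod 3) is unaccounted for. Put t = 3p+2:
(3p+2)^3 - (3p+2) + 9 expands to 27p^3 + 54p^2 + 33p + 15,
and factoring out 3 leaves 3(9p^3 + 18p^2 + 11p + 5).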